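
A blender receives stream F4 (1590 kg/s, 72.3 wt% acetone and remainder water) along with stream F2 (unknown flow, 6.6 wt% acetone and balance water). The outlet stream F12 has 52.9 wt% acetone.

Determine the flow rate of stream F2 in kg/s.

666.2 kg/s

Let F2 be the unknown flow. Total out = 1590 + F2.
acetone balance: 1149.6 + 0.066·F2 = 0.529·(1590 + F2)
(0.066 − 0.529)·F2 = 0.529×1590 − 1149.6 = -308.46
F2 = -308.46 / -0.463 = 666.22 kg/s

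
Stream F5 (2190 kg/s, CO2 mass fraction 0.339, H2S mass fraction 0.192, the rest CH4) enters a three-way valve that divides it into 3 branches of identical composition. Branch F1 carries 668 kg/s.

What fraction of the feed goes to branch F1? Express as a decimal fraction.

Fraction to F1 = 668/2190 = 0.3050.

0.305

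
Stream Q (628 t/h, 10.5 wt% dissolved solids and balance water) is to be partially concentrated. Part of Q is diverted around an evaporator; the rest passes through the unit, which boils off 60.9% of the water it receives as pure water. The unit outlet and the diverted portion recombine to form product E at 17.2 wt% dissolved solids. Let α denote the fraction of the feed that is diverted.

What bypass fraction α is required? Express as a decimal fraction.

All 628×0.105 = 65.94 t/h of dissolved solids reaches E, so E = 65.94/0.172 = 383.37 t/h and vapour = 244.63 t/h.
The evaporator receives (1−α)·628 of feed at 0.895 water and removes 0.609 of that water:
0.609×0.895×(1−α)×628 = 244.63
(1−α) = 244.63/342.29 = 0.7147;  α = 0.2853.

0.285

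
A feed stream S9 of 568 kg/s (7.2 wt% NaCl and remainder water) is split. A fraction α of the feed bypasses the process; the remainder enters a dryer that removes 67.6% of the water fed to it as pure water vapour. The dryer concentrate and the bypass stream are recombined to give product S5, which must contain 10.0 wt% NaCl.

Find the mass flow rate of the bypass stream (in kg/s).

All 568×0.072 = 40.896 kg/s of NaCl reaches S5, so S5 = 40.896/0.100 = 408.96 kg/s and vapour = 159.04 kg/s.
The evaporator receives (1−α)·568 of feed at 0.928 water and removes 0.676 of that water:
0.676×0.928×(1−α)×568 = 159.04
(1−α) = 159.04/356.32 = 0.4463;  α = 0.5537.
Bypass flow = 0.5537×568 = 314.48 kg/s.

314.5 kg/s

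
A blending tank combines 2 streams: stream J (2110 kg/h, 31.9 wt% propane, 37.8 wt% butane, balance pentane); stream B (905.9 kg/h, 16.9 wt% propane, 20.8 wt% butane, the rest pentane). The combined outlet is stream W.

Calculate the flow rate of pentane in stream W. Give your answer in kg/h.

pentane out = pentane in = 2110×0.303 + 905.9×0.623 = 1203.7 kg/h.

1204 kg/h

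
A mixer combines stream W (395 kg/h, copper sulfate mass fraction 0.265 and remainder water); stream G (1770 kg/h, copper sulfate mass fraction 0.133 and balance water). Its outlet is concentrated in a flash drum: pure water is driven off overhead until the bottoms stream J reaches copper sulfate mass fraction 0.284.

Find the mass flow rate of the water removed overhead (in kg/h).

967.5 kg/h

copper sulfate entering = 395×0.265 + 1770×0.133 = 340.09 kg/h.
All copper sulfate reports to J, so J = 340.09/0.284 = 1197.5 kg/h.
Total feed = 2165 kg/h; overhead = 2165 − 1197.5 = 967.52 kg/h.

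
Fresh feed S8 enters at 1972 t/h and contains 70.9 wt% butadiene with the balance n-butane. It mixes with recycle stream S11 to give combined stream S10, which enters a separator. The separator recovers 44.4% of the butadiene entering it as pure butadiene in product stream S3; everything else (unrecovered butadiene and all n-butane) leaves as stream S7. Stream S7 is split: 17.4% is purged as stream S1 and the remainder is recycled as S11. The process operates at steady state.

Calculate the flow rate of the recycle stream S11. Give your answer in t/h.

n-butane enters only via S8 and leaves only via the purge: 1972×0.291 = 0.174×(n-butane in S7), and the separator passes all n-butane, so n-butane in S10 = n-butane in S7 = 3298 t/h.
butadiene in S10: m_A = 1972×0.709 + (1−0.174)·(1−0.444)·m_A, so m_A = 1398.1/0.5407 = 2585.6 t/h.
S7 = (1−0.444)×2585.6 + 3298 = 4735.6 t/h.
Recycle S11 = (1−0.174)×4735.6 = 3911.6 t/h.

3912 t/h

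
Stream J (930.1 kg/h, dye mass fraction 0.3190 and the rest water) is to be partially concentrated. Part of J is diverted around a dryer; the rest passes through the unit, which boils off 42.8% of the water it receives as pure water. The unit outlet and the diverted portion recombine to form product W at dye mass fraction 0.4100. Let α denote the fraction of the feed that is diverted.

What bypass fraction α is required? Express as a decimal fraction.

All 930.1×0.319 = 296.7 kg/h of dye reaches W, so W = 296.7/0.410 = 723.66 kg/h and vapour = 206.44 kg/h.
The evaporator receives (1−α)·930.1 of feed at 0.681 water and removes 0.428 of that water:
0.428×0.681×(1−α)×930.1 = 206.44
(1−α) = 206.44/271.09 = 0.7615;  α = 0.2385.

0.239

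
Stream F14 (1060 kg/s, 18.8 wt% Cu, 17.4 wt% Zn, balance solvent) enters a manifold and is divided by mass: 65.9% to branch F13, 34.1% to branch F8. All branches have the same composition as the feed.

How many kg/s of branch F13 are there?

Branch F13 flow = 0.659×1060 = 698.54 kg/s.

698.5 kg/s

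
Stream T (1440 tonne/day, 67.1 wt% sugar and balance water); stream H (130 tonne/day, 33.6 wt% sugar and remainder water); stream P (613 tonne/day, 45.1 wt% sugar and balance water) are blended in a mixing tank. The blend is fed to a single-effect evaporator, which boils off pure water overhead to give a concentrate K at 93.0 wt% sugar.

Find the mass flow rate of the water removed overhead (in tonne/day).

799.8 tonne/day

sugar entering = 1440×0.671 + 130×0.336 + 613×0.451 = 1286.4 tonne/day.
All sugar reports to K, so K = 1286.4/0.930 = 1383.2 tonne/day.
Total feed = 2183 tonne/day; overhead = 2183 − 1383.2 = 799.79 tonne/day.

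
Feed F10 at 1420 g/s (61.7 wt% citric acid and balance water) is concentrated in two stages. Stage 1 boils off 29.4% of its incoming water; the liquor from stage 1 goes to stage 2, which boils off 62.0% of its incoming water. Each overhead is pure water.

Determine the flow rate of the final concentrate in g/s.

1022 g/s

water in feed = 1420×0.383 = 543.86 g/s.
After stage 1: water left = (1−0.294)×543.86 = 383.97; stream total = 1260.1 g/s.
After stage 2: water left = (1−0.620)×383.97 = 145.91; final concentrate = 1022 g/s.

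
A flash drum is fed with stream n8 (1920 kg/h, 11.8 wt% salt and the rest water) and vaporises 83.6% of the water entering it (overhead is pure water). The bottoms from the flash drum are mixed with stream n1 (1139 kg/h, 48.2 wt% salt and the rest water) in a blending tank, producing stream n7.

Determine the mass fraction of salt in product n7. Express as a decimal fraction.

Vapour removed = 0.836×0.882×1920 = 1415.7 kg/h; concentrate = 504.28 kg/h.
salt reaching the mixer = 226.56 (from concentrate) + 1139×0.482 = 775.56 kg/h.
Product flow = 504.28 + 1139 = 1643.3 kg/h; salt fraction = 0.472.

0.472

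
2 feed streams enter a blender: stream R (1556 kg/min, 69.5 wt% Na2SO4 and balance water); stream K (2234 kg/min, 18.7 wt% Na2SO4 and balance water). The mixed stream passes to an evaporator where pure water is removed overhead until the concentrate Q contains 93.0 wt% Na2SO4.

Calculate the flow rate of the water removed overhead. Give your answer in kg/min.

2178 kg/min

Na2SO4 entering = 1556×0.695 + 2234×0.187 = 1499.2 kg/min.
All Na2SO4 reports to Q, so Q = 1499.2/0.930 = 1612 kg/min.
Total feed = 3790 kg/min; overhead = 3790 − 1612 = 2178 kg/min.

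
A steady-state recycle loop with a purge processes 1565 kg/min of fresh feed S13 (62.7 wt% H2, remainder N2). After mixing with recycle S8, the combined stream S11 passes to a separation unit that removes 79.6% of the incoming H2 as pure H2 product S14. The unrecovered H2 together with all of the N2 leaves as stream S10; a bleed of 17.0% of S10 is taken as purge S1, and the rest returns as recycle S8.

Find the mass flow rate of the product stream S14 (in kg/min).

H2 in S11: m_A = 1565×0.627 + (1−0.170)·(1−0.796)·m_A, so m_A = 981.25/0.8307 = 1181.3 kg/min.
Product S14 = 0.796×1181.3 = 940.29 kg/min.

940.3 kg/min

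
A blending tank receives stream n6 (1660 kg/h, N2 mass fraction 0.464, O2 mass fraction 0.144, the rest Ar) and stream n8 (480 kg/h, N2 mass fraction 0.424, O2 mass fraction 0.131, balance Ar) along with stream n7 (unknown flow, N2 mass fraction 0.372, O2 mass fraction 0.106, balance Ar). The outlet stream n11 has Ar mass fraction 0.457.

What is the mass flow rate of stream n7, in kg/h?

Let n7 be the unknown flow. Total out = 2140 + n7.
Ar balance: 864.32 + 0.522·n7 = 0.457·(2140 + n7)
(0.522 − 0.457)·n7 = 0.457×2140 − 864.32 = 113.66
n7 = 113.66 / 0.065 = 1748.6 kg/h

1749 kg/h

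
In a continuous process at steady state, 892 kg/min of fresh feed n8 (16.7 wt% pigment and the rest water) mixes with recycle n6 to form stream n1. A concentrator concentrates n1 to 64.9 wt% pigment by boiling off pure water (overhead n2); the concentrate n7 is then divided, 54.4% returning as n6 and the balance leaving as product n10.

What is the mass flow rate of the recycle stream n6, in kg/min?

Overall pigment balance (none leaves overhead): pigment in fresh feed = pigment in product, i.e. 892×0.167 = (1−0.544)·n7·0.649.
n7 = 148.96/(0.649×0.456) = 503.35 kg/min.
Recycle n6 = 0.544×503.35 = 273.82 kg/min.

273.8 kg/min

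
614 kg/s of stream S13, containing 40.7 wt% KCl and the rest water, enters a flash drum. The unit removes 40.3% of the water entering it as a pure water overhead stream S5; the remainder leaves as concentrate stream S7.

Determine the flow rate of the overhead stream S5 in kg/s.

146.7 kg/s

water entering = 614×0.593 = 364.1 kg/s; overhead removed = 0.403×364.1 = 146.73 kg/s.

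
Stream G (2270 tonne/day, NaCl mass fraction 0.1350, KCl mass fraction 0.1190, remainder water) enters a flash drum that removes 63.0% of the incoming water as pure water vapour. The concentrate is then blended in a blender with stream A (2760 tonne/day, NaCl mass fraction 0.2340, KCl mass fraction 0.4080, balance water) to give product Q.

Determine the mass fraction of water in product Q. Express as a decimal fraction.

Vapour removed = 0.630×0.746×2270 = 1066.9 tonne/day; concentrate = 1203.1 tonne/day.
water reaching the mixer = 626.57 (from concentrate) + 2760×0.358 = 1614.6 tonne/day.
Product flow = 1203.1 + 2760 = 3963.1 tonne/day; water fraction = 0.4074.

0.4074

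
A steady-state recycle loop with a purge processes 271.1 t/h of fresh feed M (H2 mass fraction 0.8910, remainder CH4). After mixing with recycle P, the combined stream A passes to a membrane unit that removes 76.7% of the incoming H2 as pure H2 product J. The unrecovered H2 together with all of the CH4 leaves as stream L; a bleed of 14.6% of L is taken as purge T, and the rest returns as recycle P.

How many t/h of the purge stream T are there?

39.81 t/h

CH4 enters only via M and leaves only via the purge: 271.1×0.109 = 0.146×(CH4 in L), and the membrane unit passes all CH4, so CH4 in A = CH4 in L = 202.4 t/h.
H2 in A: m_A = 271.1×0.891 + (1−0.146)·(1−0.767)·m_A, so m_A = 241.55/0.8010 = 301.55 t/h.
L = (1−0.767)×301.55 + 202.4 = 272.66 t/h.
Purge T = 0.146×272.66 = 39.808 t/h.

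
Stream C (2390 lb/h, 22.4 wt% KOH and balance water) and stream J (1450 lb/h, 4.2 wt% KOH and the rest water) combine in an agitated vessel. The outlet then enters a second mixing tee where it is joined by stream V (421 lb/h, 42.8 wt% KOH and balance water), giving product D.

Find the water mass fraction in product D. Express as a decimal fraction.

0.818

Overall, product flow = 4261 lb/h.
water in = 2390×0.776 + 1450×0.958 + 421×0.572 = 3484.6 lb/h.
water fraction in D = 0.818.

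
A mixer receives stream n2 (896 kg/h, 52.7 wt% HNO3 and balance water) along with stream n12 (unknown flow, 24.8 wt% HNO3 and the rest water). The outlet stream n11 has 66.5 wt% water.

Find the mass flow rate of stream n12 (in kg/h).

Let n12 be the unknown flow. Total out = 896 + n12.
water balance: 423.81 + 0.752·n12 = 0.665·(896 + n12)
(0.752 − 0.665)·n12 = 0.665×896 − 423.81 = 172.03
n12 = 172.03 / 0.087 = 1977.4 kg/h

1977 kg/h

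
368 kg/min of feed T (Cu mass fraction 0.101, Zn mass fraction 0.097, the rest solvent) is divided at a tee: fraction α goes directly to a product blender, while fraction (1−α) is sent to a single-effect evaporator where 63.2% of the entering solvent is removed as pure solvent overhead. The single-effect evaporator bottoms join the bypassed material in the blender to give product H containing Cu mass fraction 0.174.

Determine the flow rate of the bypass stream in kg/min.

63.4 kg/min

All 368×0.101 = 37.168 kg/min of Cu reaches H, so H = 37.168/0.174 = 213.61 kg/min and vapour = 154.39 kg/min.
The evaporator receives (1−α)·368 of feed at 0.802 solvent and removes 0.632 of that solvent:
0.632×0.802×(1−α)×368 = 154.39
(1−α) = 154.39/186.53 = 0.8277;  α = 0.1723.
Bypass flow = 0.1723×368 = 63.4 kg/min.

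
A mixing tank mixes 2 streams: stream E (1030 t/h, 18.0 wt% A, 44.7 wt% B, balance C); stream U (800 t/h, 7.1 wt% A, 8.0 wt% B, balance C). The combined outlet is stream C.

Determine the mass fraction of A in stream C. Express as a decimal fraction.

Total flow out = 1030 + 800 = 1830 t/h.
A in = 1030×0.180 + 800×0.071 = 242.2 t/h.
A mass fraction in C = 242.2/1830 = 0.132.

0.132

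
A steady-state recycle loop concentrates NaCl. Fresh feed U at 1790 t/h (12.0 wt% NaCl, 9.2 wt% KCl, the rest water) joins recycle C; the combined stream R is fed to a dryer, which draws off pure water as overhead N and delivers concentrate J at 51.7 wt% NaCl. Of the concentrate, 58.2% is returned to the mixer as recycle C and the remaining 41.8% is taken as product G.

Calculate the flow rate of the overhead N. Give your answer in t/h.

Overall NaCl balance (none leaves overhead): NaCl in fresh feed = NaCl in product, i.e. 1790×0.120 = (1−0.582)·J·0.517.
J = 214.8/(0.517×0.418) = 993.96 t/h.
Recycle C = 0.582×993.96 = 578.48 t/h.
Combined feed R = 1790 + 578.48 = 2368.5 t/h.
Overhead N = R − J = 2368.5 − 993.96 = 1374.5 t/h.

1375 t/h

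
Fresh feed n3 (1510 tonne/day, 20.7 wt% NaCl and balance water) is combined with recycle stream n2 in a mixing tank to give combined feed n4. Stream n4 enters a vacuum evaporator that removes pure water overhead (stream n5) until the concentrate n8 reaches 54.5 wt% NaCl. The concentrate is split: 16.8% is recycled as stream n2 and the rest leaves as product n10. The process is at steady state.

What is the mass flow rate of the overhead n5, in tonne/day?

Overall NaCl balance (none leaves overhead): NaCl in fresh feed = NaCl in product, i.e. 1510×0.207 = (1−0.168)·n8·0.545.
n8 = 312.57/(0.545×0.832) = 689.33 tonne/day.
Recycle n2 = 0.168×689.33 = 115.81 tonne/day.
Combined feed n4 = 1510 + 115.81 = 1625.8 tonne/day.
Overhead n5 = n4 − n8 = 1625.8 − 689.33 = 936.48 tonne/day.

936.5 tonne/day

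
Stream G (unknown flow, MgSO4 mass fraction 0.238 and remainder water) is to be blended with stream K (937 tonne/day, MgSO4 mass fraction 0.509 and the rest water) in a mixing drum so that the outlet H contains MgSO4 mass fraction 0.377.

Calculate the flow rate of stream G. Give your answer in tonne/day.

Let G be the unknown flow. Total out = 937 + G.
MgSO4 balance: 476.93 + 0.238·G = 0.377·(937 + G)
(0.238 − 0.377)·G = 0.377×937 − 476.93 = -123.68
G = -123.68 / -0.139 = 889.81 tonne/day

889.8 tonne/day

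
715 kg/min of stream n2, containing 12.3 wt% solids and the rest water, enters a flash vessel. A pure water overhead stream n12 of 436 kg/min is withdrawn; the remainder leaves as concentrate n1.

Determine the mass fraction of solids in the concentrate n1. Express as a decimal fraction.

solids is not removed: 715×0.123 = 87.945 kg/min of solids enters n1.
Concentrate = 715 − 436 = 279 kg/min.
Mass fraction = 87.945/279 = 0.315.

0.315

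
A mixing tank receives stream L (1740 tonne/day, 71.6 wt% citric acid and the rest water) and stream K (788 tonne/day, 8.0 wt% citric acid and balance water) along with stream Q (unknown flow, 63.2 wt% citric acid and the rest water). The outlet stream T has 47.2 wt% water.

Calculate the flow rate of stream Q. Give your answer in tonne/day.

Let Q be the unknown flow. Total out = 2528 + Q.
water balance: 1219.1 + 0.368·Q = 0.472·(2528 + Q)
(0.368 − 0.472)·Q = 0.472×2528 − 1219.1 = -25.904
Q = -25.904 / -0.104 = 249.08 tonne/day

249.1 tonne/day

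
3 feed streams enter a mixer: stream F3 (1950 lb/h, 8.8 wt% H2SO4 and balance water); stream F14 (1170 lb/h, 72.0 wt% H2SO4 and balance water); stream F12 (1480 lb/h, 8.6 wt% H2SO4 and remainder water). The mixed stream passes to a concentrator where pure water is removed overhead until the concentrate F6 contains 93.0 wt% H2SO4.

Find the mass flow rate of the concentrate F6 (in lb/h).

1227 lb/h

H2SO4 entering = 1950×0.088 + 1170×0.720 + 1480×0.086 = 1141.3 lb/h.
All H2SO4 reports to F6, so F6 = 1141.3/0.930 = 1227.2 lb/h.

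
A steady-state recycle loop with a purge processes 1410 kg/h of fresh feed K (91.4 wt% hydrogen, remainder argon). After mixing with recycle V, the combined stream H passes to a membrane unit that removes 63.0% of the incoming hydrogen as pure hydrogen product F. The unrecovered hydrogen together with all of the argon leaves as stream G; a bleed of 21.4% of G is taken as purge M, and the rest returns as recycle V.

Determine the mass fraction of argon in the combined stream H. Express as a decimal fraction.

0.238

argon enters only via K and leaves only via the purge: 1410×0.086 = 0.214×(argon in G), and the membrane unit passes all argon, so argon in H = argon in G = 566.64 kg/h.
hydrogen in H: m_A = 1410×0.914 + (1−0.214)·(1−0.630)·m_A, so m_A = 1288.7/0.7092 = 1817.2 kg/h.
H = 1817.2 + 566.64 = 2383.9 kg/h.
argon fraction in H = 566.64/2383.9 = 0.238.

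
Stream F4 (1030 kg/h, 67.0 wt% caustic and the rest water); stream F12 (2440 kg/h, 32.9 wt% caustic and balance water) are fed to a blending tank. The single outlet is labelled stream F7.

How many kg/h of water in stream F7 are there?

1977 kg/h

water out = water in = 1030×0.330 + 2440×0.671 = 1977.1 kg/h.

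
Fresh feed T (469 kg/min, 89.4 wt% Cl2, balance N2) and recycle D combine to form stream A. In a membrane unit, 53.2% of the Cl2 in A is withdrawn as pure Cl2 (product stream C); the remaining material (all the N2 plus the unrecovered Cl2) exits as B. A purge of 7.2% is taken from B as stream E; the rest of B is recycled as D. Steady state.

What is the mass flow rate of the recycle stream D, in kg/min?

N2 enters only via T and leaves only via the purge: 469×0.106 = 0.072×(N2 in B), and the membrane unit passes all N2, so N2 in A = N2 in B = 690.47 kg/min.
Cl2 in A: m_A = 469×0.894 + (1−0.072)·(1−0.532)·m_A, so m_A = 419.29/0.5657 = 741.19 kg/min.
B = (1−0.532)×741.19 + 690.47 = 1037.3 kg/min.
Recycle D = (1−0.072)×1037.3 = 962.66 kg/min.

962.7 kg/min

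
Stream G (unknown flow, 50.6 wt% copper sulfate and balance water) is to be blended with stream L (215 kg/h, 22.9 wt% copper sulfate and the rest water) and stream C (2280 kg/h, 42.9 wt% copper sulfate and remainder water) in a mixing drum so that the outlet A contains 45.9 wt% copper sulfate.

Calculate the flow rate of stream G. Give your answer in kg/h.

Let G be the unknown flow. Total out = 2495 + G.
copper sulfate balance: 1027.4 + 0.506·G = 0.459·(2495 + G)
(0.506 − 0.459)·G = 0.459×2495 − 1027.4 = 117.85
G = 117.85 / 0.047 = 2507.4 kg/h

2507 kg/h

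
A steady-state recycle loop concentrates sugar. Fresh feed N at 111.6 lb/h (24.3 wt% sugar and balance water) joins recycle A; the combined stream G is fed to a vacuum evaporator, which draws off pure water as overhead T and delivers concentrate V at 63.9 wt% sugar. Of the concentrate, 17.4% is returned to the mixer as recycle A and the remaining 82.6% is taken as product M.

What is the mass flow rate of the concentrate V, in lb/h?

Overall sugar balance (none leaves overhead): sugar in fresh feed = sugar in product, i.e. 111.6×0.243 = (1−0.174)·V·0.639.
V = 27.119/(0.639×0.826) = 51.379 lb/h.

51.38 lb/h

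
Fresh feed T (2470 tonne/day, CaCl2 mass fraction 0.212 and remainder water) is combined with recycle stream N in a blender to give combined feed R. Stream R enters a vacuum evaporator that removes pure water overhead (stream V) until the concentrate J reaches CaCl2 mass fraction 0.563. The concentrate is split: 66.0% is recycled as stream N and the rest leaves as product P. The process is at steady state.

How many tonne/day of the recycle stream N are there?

1805 tonne/day

Overall CaCl2 balance (none leaves overhead): CaCl2 in fresh feed = CaCl2 in product, i.e. 2470×0.212 = (1−0.660)·J·0.563.
J = 523.64/(0.563×0.340) = 2735.6 tonne/day.
Recycle N = 0.660×2735.6 = 1805.5 tonne/day.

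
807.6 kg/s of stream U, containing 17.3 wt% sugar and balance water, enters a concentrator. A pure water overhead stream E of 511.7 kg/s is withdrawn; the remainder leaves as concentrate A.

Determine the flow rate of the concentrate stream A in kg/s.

Concentrate = 807.6 − 511.7 = 295.9 kg/s.

295.9 kg/s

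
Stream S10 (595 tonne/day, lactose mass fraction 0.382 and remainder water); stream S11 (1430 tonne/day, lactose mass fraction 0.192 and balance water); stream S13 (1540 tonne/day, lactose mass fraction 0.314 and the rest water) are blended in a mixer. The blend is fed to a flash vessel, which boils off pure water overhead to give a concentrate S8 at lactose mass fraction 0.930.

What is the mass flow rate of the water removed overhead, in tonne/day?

lactose entering = 595×0.382 + 1430×0.192 + 1540×0.314 = 985.41 tonne/day.
All lactose reports to S8, so S8 = 985.41/0.930 = 1059.6 tonne/day.
Total feed = 3565 tonne/day; overhead = 3565 − 1059.6 = 2505.4 tonne/day.

2505 tonne/day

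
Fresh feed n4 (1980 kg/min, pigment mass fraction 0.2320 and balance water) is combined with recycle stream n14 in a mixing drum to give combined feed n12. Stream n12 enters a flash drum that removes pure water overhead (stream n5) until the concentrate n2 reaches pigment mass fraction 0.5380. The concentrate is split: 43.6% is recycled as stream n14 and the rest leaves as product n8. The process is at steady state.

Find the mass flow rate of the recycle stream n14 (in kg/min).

Overall pigment balance (none leaves overhead): pigment in fresh feed = pigment in product, i.e. 1980×0.232 = (1−0.436)·n2·0.538.
n2 = 459.36/(0.538×0.564) = 1513.9 kg/min.
Recycle n14 = 0.436×1513.9 = 660.05 kg/min.

660.1 kg/min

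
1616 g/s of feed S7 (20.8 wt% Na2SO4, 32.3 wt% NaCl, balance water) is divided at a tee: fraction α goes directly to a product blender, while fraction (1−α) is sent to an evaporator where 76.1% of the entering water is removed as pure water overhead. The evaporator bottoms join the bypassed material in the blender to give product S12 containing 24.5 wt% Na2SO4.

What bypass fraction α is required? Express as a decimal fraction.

All 1616×0.208 = 336.13 g/s of Na2SO4 reaches S12, so S12 = 336.13/0.245 = 1372 g/s and vapour = 244.05 g/s.
The evaporator receives (1−α)·1616 of feed at 0.469 water and removes 0.761 of that water:
0.761×0.469×(1−α)×1616 = 244.05
(1−α) = 244.05/576.76 = 0.4231;  α = 0.5769.

0.577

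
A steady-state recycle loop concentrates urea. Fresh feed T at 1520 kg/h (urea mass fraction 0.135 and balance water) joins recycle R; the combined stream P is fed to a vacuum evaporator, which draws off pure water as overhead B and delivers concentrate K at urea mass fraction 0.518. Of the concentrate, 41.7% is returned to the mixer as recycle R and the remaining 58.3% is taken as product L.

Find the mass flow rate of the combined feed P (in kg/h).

Overall urea balance (none leaves overhead): urea in fresh feed = urea in product, i.e. 1520×0.135 = (1−0.417)·K·0.518.
K = 205.2/(0.518×0.583) = 679.48 kg/h.
Recycle R = 0.417×679.48 = 283.34 kg/h.
Combined feed P = 1520 + 283.34 = 1803.3 kg/h.

1803 kg/h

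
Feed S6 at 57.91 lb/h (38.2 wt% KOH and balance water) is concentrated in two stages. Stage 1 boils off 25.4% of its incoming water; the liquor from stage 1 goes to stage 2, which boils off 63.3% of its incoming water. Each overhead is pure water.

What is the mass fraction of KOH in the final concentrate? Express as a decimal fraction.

water in feed = 57.91×0.618 = 35.788 lb/h.
After stage 1: water left = (1−0.254)×35.788 = 26.698; stream total = 48.82 lb/h.
After stage 2: water left = (1−0.633)×26.698 = 9.7982; final concentrate = 31.92 lb/h.
KOH fraction = 22.122/31.92 = 0.693.

0.693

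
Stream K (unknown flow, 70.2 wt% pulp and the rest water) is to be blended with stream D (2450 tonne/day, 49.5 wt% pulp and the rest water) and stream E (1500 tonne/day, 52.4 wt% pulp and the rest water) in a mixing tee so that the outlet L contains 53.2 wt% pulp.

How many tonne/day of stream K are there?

603.8 tonne/day

Let K be the unknown flow. Total out = 3950 + K.
pulp balance: 1998.8 + 0.702·K = 0.532·(3950 + K)
(0.702 − 0.532)·K = 0.532×3950 − 1998.8 = 102.65
K = 102.65 / 0.170 = 603.82 tonne/day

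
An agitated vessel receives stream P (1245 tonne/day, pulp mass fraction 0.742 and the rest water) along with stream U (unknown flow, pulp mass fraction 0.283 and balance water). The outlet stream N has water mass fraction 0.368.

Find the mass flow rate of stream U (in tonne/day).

392.4 tonne/day

Let U be the unknown flow. Total out = 1245 + U.
water balance: 321.21 + 0.717·U = 0.368·(1245 + U)
(0.717 − 0.368)·U = 0.368×1245 − 321.21 = 136.95
U = 136.95 / 0.349 = 392.41 tonne/day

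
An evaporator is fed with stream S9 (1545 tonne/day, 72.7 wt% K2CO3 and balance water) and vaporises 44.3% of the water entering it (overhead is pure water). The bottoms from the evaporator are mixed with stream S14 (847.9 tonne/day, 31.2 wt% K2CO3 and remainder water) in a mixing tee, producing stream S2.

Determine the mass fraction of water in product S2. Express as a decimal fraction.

Vapour removed = 0.443×0.273×1545 = 186.85 tonne/day; concentrate = 1358.1 tonne/day.
water reaching the mixer = 234.93 (from concentrate) + 847.9×0.688 = 818.29 tonne/day.
Product flow = 1358.1 + 847.9 = 2206 tonne/day; water fraction = 0.371.

0.371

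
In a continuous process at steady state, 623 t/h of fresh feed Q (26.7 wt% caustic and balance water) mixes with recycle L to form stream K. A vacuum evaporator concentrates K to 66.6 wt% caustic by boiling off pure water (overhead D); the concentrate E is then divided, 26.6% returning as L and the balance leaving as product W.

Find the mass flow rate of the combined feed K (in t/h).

Overall caustic balance (none leaves overhead): caustic in fresh feed = caustic in product, i.e. 623×0.267 = (1−0.266)·E·0.666.
E = 166.34/(0.666×0.734) = 340.27 t/h.
Recycle L = 0.266×340.27 = 90.513 t/h.
Combined feed K = 623 + 90.513 = 713.51 t/h.

713.5 t/h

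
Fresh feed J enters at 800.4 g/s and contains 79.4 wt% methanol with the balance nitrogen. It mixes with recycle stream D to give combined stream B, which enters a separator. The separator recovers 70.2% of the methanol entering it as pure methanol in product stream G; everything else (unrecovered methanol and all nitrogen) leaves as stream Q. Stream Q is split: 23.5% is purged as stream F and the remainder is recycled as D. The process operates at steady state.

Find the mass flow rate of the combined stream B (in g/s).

nitrogen enters only via J and leaves only via the purge: 800.4×0.206 = 0.235×(nitrogen in Q), and the separator passes all nitrogen, so nitrogen in B = nitrogen in Q = 701.63 g/s.
methanol in B: m_A = 800.4×0.794 + (1−0.235)·(1−0.702)·m_A, so m_A = 635.52/0.7720 = 823.18 g/s.
B = 823.18 + 701.63 = 1524.8 g/s.

1525 g/s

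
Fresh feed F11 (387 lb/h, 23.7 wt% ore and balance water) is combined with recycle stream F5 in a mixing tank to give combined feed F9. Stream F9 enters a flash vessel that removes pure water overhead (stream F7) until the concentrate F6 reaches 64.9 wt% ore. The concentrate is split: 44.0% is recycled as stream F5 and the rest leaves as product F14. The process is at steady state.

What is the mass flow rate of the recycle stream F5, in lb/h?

Overall ore balance (none leaves overhead): ore in fresh feed = ore in product, i.e. 387×0.237 = (1−0.440)·F6·0.649.
F6 = 91.719/(0.649×0.560) = 252.36 lb/h.
Recycle F5 = 0.440×252.36 = 111.04 lb/h.

111 lb/h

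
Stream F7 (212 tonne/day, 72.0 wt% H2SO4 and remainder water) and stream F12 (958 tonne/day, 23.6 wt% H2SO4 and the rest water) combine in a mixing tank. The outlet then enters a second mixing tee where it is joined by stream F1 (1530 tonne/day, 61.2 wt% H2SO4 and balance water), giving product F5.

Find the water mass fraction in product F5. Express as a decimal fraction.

0.5129

Overall, product flow = 2700 tonne/day.
water in = 212×0.280 + 958×0.764 + 1530×0.388 = 1384.9 tonne/day.
water fraction in F5 = 0.5129.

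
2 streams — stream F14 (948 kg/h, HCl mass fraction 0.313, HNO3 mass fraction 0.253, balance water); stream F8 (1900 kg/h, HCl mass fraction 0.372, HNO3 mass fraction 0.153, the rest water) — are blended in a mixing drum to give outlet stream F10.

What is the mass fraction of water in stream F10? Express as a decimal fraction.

Total flow out = 948 + 1900 = 2848 kg/h.
water in = 948×0.434 + 1900×0.475 = 1313.9 kg/h.
water mass fraction in F10 = 1313.9/2848 = 0.461.

0.461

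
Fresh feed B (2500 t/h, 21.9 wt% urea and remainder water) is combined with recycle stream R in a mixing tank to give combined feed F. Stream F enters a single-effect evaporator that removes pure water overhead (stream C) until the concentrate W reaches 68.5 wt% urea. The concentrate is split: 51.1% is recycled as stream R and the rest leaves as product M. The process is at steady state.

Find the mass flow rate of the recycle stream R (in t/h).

835.2 t/h

Overall urea balance (none leaves overhead): urea in fresh feed = urea in product, i.e. 2500×0.219 = (1−0.511)·W·0.685.
W = 547.5/(0.685×0.489) = 1634.5 t/h.
Recycle R = 0.511×1634.5 = 835.23 t/h.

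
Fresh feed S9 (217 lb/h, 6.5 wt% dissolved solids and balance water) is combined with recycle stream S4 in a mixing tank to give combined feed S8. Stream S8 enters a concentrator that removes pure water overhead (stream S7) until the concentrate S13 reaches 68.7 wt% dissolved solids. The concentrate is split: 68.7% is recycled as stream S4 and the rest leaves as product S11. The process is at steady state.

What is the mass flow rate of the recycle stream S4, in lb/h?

Overall dissolved solids balance (none leaves overhead): dissolved solids in fresh feed = dissolved solids in product, i.e. 217×0.065 = (1−0.687)·S13·0.687.
S13 = 14.105/(0.687×0.313) = 65.595 lb/h.
Recycle S4 = 0.687×65.595 = 45.064 lb/h.

45.06 lb/h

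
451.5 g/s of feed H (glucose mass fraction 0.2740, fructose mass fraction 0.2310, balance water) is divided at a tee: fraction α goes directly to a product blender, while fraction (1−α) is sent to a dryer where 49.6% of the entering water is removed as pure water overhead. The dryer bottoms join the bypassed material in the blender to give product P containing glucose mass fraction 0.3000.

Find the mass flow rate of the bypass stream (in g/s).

All 451.5×0.274 = 123.71 g/s of glucose reaches P, so P = 123.71/0.300 = 412.37 g/s and vapour = 39.13 g/s.
The evaporator receives (1−α)·451.5 of feed at 0.495 water and removes 0.496 of that water:
0.496×0.495×(1−α)×451.5 = 39.13
(1−α) = 39.13/110.85 = 0.3530;  α = 0.6470.
Bypass flow = 0.6470×451.5 = 292.12 g/s.

292.1 g/s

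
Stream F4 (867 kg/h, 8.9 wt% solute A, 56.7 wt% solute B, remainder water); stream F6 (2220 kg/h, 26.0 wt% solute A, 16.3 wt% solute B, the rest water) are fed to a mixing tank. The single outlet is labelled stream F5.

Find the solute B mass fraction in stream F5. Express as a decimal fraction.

Total flow out = 867 + 2220 = 3087 kg/h.
solute B in = 867×0.567 + 2220×0.163 = 853.45 kg/h.
solute B mass fraction in F5 = 853.45/3087 = 0.2765.

0.2765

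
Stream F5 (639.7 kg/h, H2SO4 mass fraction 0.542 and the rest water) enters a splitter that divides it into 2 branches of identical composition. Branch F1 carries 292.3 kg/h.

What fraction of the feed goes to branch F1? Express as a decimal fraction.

Fraction to F1 = 292.3/639.7 = 0.4569.

0.457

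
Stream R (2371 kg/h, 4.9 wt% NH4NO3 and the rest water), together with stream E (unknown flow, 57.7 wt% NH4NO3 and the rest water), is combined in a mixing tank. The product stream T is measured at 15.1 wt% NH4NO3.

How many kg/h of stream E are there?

567.7 kg/h

Let E be the unknown flow. Total out = 2371 + E.
NH4NO3 balance: 116.18 + 0.577·E = 0.151·(2371 + E)
(0.577 − 0.151)·E = 0.151×2371 − 116.18 = 241.84
E = 241.84 / 0.426 = 567.7 kg/h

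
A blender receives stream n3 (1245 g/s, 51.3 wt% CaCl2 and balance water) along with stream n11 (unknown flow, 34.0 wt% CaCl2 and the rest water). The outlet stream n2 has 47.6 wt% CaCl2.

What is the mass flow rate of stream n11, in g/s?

338.7 g/s

Let n11 be the unknown flow. Total out = 1245 + n11.
CaCl2 balance: 638.69 + 0.340·n11 = 0.476·(1245 + n11)
(0.340 − 0.476)·n11 = 0.476×1245 − 638.69 = -46.065
n11 = -46.065 / -0.136 = 338.71 g/s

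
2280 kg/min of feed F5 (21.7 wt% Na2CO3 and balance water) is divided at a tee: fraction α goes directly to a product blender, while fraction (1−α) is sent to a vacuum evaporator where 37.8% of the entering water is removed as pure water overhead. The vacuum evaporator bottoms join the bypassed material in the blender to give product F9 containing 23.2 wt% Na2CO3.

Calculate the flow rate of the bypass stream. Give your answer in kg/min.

1782 kg/min

All 2280×0.217 = 494.76 kg/min of Na2CO3 reaches F9, so F9 = 494.76/0.232 = 2132.6 kg/min and vapour = 147.41 kg/min.
The evaporator receives (1−α)·2280 of feed at 0.783 water and removes 0.378 of that water:
0.378×0.783×(1−α)×2280 = 147.41
(1−α) = 147.41/674.82 = 0.2184;  α = 0.7816.
Bypass flow = 0.7816×2280 = 1781.9 kg/min.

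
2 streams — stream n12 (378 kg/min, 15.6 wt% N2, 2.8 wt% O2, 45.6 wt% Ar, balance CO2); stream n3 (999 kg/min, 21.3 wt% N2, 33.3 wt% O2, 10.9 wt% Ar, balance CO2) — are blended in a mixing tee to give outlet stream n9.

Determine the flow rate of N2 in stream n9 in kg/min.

271.8 kg/min

N2 out = N2 in = 378×0.156 + 999×0.213 = 271.75 kg/min.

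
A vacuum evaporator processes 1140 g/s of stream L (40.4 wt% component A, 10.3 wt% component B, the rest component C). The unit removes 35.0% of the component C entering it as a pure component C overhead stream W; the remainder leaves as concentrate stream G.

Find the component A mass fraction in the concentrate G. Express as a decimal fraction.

0.4882

component A is not removed: 1140×0.404 = 460.56 g/s of component A enters G.
component C entering = 1140×0.493 = 562.02 g/s; overhead removed = 0.350×562.02 = 196.71 g/s.
Concentrate = 1140 − 196.71 = 943.29 g/s.
Mass fraction = 460.56/943.29 = 0.4882.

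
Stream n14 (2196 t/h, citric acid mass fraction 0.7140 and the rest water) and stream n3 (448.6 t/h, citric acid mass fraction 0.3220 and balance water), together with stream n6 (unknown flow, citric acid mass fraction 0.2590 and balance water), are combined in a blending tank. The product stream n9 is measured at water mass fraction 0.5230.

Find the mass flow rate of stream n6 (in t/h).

Let n6 be the unknown flow. Total out = 2644.6 + n6.
water balance: 932.21 + 0.741·n6 = 0.523·(2644.6 + n6)
(0.741 − 0.523)·n6 = 0.523×2644.6 − 932.21 = 450.92
n6 = 450.92 / 0.218 = 2068.4 t/h

2068 t/h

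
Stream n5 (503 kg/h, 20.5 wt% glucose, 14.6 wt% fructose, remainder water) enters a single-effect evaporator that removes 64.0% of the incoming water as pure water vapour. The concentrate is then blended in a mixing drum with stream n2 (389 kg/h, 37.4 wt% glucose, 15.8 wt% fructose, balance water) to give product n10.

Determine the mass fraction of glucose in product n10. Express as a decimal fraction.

Vapour removed = 0.640×0.649×503 = 208.93 kg/h; concentrate = 294.07 kg/h.
glucose reaching the mixer = 103.11 (from concentrate) + 389×0.374 = 248.6 kg/h.
Product flow = 294.07 + 389 = 683.07 kg/h; glucose fraction = 0.364.

0.364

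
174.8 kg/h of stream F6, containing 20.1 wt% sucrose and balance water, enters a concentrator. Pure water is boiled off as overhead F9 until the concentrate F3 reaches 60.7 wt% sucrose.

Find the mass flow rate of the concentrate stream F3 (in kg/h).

sucrose is conserved: 174.8×0.201 = 35.135 kg/h all reports to the concentrate.
Concentrate = 35.135/(target fraction) = 57.883 kg/h.

57.88 kg/h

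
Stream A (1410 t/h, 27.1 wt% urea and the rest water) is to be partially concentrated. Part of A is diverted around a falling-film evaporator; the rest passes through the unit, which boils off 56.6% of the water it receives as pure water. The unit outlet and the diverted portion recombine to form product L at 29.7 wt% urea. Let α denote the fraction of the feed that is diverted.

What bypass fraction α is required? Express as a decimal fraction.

0.788

All 1410×0.271 = 382.11 t/h of urea reaches L, so L = 382.11/0.297 = 1286.6 t/h and vapour = 123.43 t/h.
The evaporator receives (1−α)·1410 of feed at 0.729 water and removes 0.566 of that water:
0.566×0.729×(1−α)×1410 = 123.43
(1−α) = 123.43/581.79 = 0.2122;  α = 0.7878.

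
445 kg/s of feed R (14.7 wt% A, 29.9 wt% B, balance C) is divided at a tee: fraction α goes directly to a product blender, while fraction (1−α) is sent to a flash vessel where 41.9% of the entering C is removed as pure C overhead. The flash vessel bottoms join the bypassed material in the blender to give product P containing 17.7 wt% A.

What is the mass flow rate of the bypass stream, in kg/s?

120.1 kg/s

All 445×0.147 = 65.415 kg/s of A reaches P, so P = 65.415/0.177 = 369.58 kg/s and vapour = 75.424 kg/s.
The evaporator receives (1−α)·445 of feed at 0.554 C and removes 0.419 of that C:
0.419×0.554×(1−α)×445 = 75.424
(1−α) = 75.424/103.3 = 0.7302;  α = 0.2698.
Bypass flow = 0.2698×445 = 120.07 kg/s.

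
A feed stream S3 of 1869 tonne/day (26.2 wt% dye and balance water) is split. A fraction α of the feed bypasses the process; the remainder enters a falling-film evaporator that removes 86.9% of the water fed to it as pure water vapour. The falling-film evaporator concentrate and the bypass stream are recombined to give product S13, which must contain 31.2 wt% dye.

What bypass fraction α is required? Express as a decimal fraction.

0.750

All 1869×0.262 = 489.68 tonne/day of dye reaches S13, so S13 = 489.68/0.312 = 1569.5 tonne/day and vapour = 299.52 tonne/day.
The evaporator receives (1−α)·1869 of feed at 0.738 water and removes 0.869 of that water:
0.869×0.738×(1−α)×1869 = 299.52
(1−α) = 299.52/1198.6 = 0.2499;  α = 0.7501.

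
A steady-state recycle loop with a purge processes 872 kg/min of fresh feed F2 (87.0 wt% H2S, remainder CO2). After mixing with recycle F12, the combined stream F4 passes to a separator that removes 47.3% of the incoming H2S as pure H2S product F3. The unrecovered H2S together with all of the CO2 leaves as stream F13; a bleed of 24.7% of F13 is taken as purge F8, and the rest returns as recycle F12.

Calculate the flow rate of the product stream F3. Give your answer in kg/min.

594.9 kg/min

H2S in F4: m_A = 872×0.870 + (1−0.247)·(1−0.473)·m_A, so m_A = 758.64/0.6032 = 1257.8 kg/min.
Product F3 = 0.473×1257.8 = 594.92 kg/min.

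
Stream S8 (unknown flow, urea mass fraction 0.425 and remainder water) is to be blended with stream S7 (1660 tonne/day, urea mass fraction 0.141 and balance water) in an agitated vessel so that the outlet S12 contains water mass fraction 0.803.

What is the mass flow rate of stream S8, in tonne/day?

Let S8 be the unknown flow. Total out = 1660 + S8.
water balance: 1425.9 + 0.575·S8 = 0.803·(1660 + S8)
(0.575 − 0.803)·S8 = 0.803×1660 − 1425.9 = -92.96
S8 = -92.96 / -0.228 = 407.72 tonne/day

407.7 tonne/day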